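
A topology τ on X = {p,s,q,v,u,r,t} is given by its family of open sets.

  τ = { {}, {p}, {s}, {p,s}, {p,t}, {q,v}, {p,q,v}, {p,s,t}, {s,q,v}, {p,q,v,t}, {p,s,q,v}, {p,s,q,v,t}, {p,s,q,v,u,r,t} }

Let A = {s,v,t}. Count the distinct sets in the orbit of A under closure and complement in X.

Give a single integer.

X∖A={p,q,u,r}, int(X∖A)={p}, hence cl(A)={s,q,v,u,r,t}
Orbit (k=closure, c=complement):
  1. A     = {s,v,t}
  2. kA    = {s,q,v,u,r,t}
  3. cA    = {p,q,u,r}
  4. ckA   = {p}
  5. kcA   = {p,q,v,u,r,t}
  6. kckA  = {p,u,r,t}
  7. ckcA  = {s}
  8. ckckA = {s,q,v}
  9. kckcA = {s,u,r}
  10. kckckA = {s,q,v,u,r}
  11. ckckcA = {p,q,v,t}
  12. ckckckA = {p,t}
(closed under both — stop)

12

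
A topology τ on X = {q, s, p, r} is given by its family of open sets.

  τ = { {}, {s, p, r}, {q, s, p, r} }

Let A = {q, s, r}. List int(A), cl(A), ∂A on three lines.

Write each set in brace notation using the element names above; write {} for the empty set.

interior: largest open inside A is {} (from {})
cl via duality: int({p}) = {}, so X∖{} = {q, s, p, r}
cl∖int = {q, s, p, r}

int(A) = {}
cl(A)  = {q, s, p, r}
∂A     = {q, s, p, r}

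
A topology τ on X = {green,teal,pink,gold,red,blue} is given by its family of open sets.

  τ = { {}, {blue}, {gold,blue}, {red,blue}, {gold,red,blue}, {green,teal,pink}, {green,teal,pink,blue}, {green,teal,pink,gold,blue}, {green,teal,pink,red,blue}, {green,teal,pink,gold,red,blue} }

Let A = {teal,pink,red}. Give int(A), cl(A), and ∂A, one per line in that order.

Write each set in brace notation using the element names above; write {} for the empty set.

int(A) = {}
cl(A)  = {green,teal,pink,red}
∂A     = {green,teal,pink,red}

opens ⊆ A: {}; union → int = {}
complement {green,gold,blue}; its interior {gold,blue}; cl(A) = X∖{gold,blue} = {green,teal,pink,red}
boundary = {green,teal,pink,red} ∖ {} = {green,teal,pink,red}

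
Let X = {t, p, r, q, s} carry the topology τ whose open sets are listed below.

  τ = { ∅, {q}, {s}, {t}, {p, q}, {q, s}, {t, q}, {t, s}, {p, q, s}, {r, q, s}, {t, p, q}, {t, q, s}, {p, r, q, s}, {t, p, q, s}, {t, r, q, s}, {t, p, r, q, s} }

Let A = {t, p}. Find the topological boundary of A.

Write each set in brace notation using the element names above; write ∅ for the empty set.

{p}

open subsets of A: ∅, {t}; so int(A) = {t}
closure: X∖int(X∖A) = X∖{r, q, s} = {t, p}
∂A = {t, p} minus {t} = {p}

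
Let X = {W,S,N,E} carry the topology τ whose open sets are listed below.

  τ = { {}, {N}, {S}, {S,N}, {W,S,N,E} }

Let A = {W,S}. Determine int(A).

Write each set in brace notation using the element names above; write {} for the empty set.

{S}

interior: largest open inside A is {S} (from {}, {S})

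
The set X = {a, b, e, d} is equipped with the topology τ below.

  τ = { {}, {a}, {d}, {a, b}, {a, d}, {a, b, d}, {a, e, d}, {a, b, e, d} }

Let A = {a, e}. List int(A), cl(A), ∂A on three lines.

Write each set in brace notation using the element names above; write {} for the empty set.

int(A) = {a}
cl(A)  = {a, b, e}
∂A     = {b, e}

interior: largest open inside A is {a} (from {}, {a})
cl via duality: int({b, d}) = {d}, so X∖{d} = {a, b, e}
cl∖int = {b, e}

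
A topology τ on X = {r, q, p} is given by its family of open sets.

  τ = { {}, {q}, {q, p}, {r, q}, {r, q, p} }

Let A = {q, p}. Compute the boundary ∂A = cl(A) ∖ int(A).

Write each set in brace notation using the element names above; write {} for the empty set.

opens ⊆ A: {}, {q}, {q, p}; union → int = {q, p}
complement {r}; its interior {}; cl(A) = X∖{} = {r, q, p}
boundary = {r, q, p} ∖ {q, p} = {r}

{r}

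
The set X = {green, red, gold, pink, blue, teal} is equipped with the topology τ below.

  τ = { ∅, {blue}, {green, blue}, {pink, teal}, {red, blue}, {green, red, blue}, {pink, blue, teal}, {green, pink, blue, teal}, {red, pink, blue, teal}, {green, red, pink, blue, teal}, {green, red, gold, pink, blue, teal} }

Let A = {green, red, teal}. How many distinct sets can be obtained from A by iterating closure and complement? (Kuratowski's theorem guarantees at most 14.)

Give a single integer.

10

X∖A={gold, pink, blue}, int(X∖A)={blue}, hence cl(A)={green, red, gold, pink, teal}
Orbit (k=closure, c=complement):
  1. A     = {green, red, teal}
  2. kA    = {green, red, gold, pink, teal}
  3. cA    = {gold, pink, blue}
  4. ckA   = {blue}
  5. kcA   = {green, red, gold, pink, blue, teal}
  6. kckA  = {green, red, gold, blue}
  7. ckcA  = ∅
  8. ckckA = {pink, teal}
  9. kckckA = {gold, pink, teal}
  10. ckckckA = {green, red, blue}
(closed under both — stop)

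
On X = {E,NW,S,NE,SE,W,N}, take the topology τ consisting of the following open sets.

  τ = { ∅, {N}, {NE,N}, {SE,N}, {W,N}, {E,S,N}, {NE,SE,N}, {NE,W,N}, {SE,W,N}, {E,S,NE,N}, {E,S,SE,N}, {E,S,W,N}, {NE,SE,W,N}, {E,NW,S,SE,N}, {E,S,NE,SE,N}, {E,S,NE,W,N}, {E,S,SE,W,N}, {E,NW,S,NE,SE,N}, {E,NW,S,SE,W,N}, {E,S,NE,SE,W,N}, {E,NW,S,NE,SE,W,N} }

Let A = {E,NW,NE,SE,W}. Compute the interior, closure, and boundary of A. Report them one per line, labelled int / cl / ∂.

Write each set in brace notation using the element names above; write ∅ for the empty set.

opens ⊆ A: ∅; union → int = ∅
complement {S,N}; its interior {N}; cl(A) = X∖{N} = {E,NW,S,NE,SE,W}
boundary = {E,NW,S,NE,SE,W} ∖ ∅ = {E,NW,S,NE,SE,W}

int(A) = ∅
cl(A)  = {E,NW,S,NE,SE,W}
∂A     = {E,NW,S,NE,SE,W}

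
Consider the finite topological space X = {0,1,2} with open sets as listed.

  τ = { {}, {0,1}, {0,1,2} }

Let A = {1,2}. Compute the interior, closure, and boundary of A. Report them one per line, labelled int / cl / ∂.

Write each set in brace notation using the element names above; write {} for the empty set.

int(A) = {}
cl(A)  = {0,1,2}
∂A     = {0,1,2}

interior: largest open inside A is {} (from {})
cl via duality: int({0}) = {}, so X∖{} = {0,1,2}
cl∖int = {0,1,2}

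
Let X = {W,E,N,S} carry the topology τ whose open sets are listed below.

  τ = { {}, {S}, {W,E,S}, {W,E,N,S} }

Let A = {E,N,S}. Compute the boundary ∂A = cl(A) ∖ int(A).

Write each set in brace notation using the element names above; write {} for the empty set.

{W,E,N}

opens ⊆ A: {}, {S}; union → int = {S}
complement {W}; its interior {}; cl(A) = X∖{} = {W,E,N,S}
boundary = {W,E,N,S} ∖ {S} = {W,E,N}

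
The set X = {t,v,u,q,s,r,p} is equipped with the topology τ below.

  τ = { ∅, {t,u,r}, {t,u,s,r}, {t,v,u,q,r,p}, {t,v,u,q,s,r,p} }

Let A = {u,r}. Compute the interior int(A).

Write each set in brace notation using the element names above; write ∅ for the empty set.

∅

opens ⊆ A: ∅; union → int = ∅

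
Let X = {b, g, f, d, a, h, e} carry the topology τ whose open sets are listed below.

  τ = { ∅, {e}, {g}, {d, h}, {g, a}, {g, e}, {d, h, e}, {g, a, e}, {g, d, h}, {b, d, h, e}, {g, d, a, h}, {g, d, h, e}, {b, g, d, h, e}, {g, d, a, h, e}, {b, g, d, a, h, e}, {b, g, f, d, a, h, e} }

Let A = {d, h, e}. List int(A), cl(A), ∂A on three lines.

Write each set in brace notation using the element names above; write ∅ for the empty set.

int(A) = {d, h, e}
cl(A)  = {b, f, d, h, e}
∂A     = {b, f}

interior: largest open inside A is {d, h, e} (from ∅, {e}, {d, h}, {d, h, e})
cl via duality: int({b, g, f, a}) = {g, a}, so X∖{g, a} = {b, f, d, h, e}
cl∖int = {b, f}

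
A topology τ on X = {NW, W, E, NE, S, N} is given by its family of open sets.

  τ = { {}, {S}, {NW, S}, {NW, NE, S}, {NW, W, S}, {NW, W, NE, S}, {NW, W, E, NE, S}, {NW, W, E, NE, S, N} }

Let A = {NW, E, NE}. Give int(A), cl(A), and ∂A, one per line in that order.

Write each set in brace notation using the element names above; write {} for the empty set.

int(A) = {}
cl(A)  = {NW, W, E, NE, N}
∂A     = {NW, W, E, NE, N}

opens ⊆ A: {}; union → int = {}
complement {W, S, N}; its interior {S}; cl(A) = X∖{S} = {NW, W, E, NE, N}
boundary = {NW, W, E, NE, N} ∖ {} = {NW, W, E, NE, N}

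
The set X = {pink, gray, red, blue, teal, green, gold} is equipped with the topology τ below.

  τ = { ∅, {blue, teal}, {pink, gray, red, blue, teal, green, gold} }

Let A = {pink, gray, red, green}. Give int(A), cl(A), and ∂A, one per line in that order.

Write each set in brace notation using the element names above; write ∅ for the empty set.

int(A) = ∅
cl(A)  = {pink, gray, red, green, gold}
∂A     = {pink, gray, red, green, gold}

opens ⊆ A: ∅; union → int = ∅
complement {blue, teal, gold}; its interior {blue, teal}; cl(A) = X∖{blue, teal} = {pink, gray, red, green, gold}
boundary = {pink, gray, red, green, gold} ∖ ∅ = {pink, gray, red, green, gold}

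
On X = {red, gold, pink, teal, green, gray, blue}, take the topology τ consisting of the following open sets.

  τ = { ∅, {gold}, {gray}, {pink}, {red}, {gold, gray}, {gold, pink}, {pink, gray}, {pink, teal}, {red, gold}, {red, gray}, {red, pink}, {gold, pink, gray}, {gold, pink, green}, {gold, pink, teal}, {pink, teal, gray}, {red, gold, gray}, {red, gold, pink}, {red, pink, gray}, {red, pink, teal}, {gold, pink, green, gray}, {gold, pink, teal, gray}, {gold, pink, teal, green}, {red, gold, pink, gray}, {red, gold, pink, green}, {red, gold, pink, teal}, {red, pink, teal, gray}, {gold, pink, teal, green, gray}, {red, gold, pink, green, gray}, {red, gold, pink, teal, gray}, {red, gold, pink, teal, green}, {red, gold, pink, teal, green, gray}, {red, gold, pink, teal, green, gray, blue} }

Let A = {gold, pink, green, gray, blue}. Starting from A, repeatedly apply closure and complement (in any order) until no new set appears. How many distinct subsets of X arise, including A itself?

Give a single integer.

8

complement {red, teal}; its interior {red}; cl(A) = X∖{red} = {gold, pink, teal, green, gray, blue}
With k = closure, c = complement:
  1. A     = {gold, pink, green, gray, blue}
  2. kA    = {gold, pink, teal, green, gray, blue}
  3. cA    = {red, teal}
  4. ckA   = {red}
  5. kcA   = {red, teal, blue}
  6. kckA  = {red, blue}
  7. ckcA  = {gold, pink, green, gray}
  8. ckckA = {gold, pink, teal, green, gray}
k, c of each give nothing new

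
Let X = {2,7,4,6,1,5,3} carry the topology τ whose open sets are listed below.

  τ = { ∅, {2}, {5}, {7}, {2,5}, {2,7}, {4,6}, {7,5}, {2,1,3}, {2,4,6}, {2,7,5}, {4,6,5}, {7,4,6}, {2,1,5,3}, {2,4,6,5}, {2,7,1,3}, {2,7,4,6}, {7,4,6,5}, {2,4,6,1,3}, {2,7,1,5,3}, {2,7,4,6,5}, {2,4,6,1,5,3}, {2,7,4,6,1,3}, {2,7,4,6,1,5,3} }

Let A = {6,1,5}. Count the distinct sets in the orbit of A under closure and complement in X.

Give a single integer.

8

complement {2,7,4,3}; its interior {2,7}; cl(A) = X∖{2,7} = {4,6,1,5,3}
With k = closure, c = complement:
  1. A     = {6,1,5}
  2. kA    = {4,6,1,5,3}
  3. cA    = {2,7,4,3}
  4. ckA   = {2,7}
  5. kcA   = {2,7,4,6,1,3}
  6. kckA  = {2,7,1,3}
  7. ckcA  = {5}
  8. ckckA = {4,6,5}
k, c of each give nothing new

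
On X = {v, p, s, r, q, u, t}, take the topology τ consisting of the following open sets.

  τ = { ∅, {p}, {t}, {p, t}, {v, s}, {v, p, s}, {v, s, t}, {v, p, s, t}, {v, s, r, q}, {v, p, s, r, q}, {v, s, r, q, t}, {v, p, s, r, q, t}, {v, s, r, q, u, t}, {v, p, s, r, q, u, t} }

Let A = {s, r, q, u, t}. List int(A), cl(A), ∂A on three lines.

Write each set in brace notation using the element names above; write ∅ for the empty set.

opens ⊆ A: ∅, {t}; union → int = {t}
complement {v, p}; its interior {p}; cl(A) = X∖{p} = {v, s, r, q, u, t}
boundary = {v, s, r, q, u, t} ∖ {t} = {v, s, r, q, u}

int(A) = {t}
cl(A)  = {v, s, r, q, u, t}
∂A     = {v, s, r, q, u}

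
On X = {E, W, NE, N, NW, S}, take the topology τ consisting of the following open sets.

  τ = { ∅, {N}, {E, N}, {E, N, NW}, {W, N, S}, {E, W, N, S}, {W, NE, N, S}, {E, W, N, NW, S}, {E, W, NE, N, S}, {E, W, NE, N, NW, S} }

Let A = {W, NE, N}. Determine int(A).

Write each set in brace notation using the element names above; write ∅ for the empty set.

{N}

interior: largest open inside A is {N} (from ∅, {N})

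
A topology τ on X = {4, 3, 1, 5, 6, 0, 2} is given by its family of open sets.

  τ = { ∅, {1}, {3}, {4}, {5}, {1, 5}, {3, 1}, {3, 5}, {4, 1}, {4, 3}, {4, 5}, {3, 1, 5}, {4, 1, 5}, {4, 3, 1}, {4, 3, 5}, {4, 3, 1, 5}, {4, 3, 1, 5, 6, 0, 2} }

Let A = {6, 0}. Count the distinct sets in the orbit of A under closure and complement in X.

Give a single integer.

6

cl via duality: int({4, 3, 1, 5, 2}) = {4, 3, 1, 5}, so X∖{4, 3, 1, 5} = {6, 0, 2}
Write k for closure, c for complement:
  1. A     = {6, 0}
  2. kA    = {6, 0, 2}
  3. cA    = {4, 3, 1, 5, 2}
  4. ckA   = {4, 3, 1, 5}
  5. kcA   = {4, 3, 1, 5, 6, 0, 2}
  6. ckcA  = ∅
applying k or c yields no new set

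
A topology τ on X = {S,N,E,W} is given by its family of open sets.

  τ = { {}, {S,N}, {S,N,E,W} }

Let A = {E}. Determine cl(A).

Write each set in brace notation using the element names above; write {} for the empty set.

{E,W}

closure: X∖int(X∖A) = X∖{S,N} = {E,W}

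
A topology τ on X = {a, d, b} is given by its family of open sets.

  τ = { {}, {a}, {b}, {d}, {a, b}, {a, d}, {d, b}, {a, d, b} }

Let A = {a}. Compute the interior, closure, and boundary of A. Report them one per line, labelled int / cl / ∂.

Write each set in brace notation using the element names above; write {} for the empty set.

int(A) = {a}
cl(A)  = {a}
∂A     = {}

U open, U⊆A: {}, {a}. int(A) = ⋃ = {a}
X∖A={d, b}, int(X∖A)={d, b}, hence cl(A)={a}
∂A: remove int from cl → {}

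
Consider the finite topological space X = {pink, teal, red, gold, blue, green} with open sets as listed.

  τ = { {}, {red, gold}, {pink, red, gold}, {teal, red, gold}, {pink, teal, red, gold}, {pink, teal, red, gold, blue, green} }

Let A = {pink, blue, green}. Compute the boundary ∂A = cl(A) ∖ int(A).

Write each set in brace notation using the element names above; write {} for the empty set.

open subsets of A: {}; so int(A) = {}
closure: X∖int(X∖A) = X∖{teal, red, gold} = {pink, blue, green}
∂A = {pink, blue, green} minus {} = {pink, blue, green}

{pink, blue, green}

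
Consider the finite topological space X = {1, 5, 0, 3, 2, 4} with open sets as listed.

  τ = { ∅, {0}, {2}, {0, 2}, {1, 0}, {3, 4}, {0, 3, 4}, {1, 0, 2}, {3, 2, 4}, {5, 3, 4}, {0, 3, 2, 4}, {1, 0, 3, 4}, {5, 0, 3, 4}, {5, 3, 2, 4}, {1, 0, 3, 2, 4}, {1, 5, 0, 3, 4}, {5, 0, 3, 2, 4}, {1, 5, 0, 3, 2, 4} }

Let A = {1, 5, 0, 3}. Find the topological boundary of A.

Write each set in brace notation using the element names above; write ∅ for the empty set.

{5, 3, 4}

open subsets of A: ∅, {0}, {1, 0}; so int(A) = {1, 0}
closure: X∖int(X∖A) = X∖{2} = {1, 5, 0, 3, 4}
∂A = {1, 5, 0, 3, 4} minus {1, 0} = {5, 3, 4}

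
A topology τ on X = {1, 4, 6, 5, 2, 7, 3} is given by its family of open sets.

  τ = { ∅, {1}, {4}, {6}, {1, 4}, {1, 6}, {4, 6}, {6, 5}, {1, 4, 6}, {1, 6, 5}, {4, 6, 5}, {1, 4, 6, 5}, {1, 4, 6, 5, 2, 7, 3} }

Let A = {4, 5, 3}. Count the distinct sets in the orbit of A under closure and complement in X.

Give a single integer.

8

X∖A={1, 6, 2, 7}, int(X∖A)={1, 6}, hence cl(A)={4, 5, 2, 7, 3}
Orbit (k=closure, c=complement):
  1. A     = {4, 5, 3}
  2. kA    = {4, 5, 2, 7, 3}
  3. cA    = {1, 6, 2, 7}
  4. ckA   = {1, 6}
  5. kcA   = {1, 6, 5, 2, 7, 3}
  6. ckcA  = {4}
  7. kckcA = {4, 2, 7, 3}
  8. ckckcA = {1, 6, 5}
(closed under both — stop)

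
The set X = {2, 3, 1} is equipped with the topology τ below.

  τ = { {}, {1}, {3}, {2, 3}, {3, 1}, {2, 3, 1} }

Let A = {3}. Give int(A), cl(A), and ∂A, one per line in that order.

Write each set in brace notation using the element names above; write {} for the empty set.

U open, U⊆A: {}, {3}. int(A) = ⋃ = {3}
X∖A={2, 1}, int(X∖A)={1}, hence cl(A)={2, 3}
∂A: remove int from cl → {2}

int(A) = {3}
cl(A)  = {2, 3}
∂A     = {2}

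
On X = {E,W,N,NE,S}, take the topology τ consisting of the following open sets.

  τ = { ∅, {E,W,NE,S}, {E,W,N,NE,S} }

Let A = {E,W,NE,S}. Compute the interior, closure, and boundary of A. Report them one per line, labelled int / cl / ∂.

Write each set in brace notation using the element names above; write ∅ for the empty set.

U open, U⊆A: ∅, {E,W,NE,S}. int(A) = ⋃ = {E,W,NE,S}
X∖A={N}, int(X∖A)=∅, hence cl(A)={E,W,N,NE,S}
∂A: remove int from cl → {N}

int(A) = {E,W,NE,S}
cl(A)  = {E,W,N,NE,S}
∂A     = {N}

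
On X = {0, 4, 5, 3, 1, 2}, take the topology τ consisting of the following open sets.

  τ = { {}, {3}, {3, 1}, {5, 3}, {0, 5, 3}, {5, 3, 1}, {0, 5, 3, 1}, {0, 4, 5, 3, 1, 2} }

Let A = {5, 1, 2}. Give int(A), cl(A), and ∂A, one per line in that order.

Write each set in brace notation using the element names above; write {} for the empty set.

open subsets of A: {}; so int(A) = {}
closure: X∖int(X∖A) = X∖{3} = {0, 4, 5, 1, 2}
∂A = {0, 4, 5, 1, 2} minus {} = {0, 4, 5, 1, 2}

int(A) = {}
cl(A)  = {0, 4, 5, 1, 2}
∂A     = {0, 4, 5, 1, 2}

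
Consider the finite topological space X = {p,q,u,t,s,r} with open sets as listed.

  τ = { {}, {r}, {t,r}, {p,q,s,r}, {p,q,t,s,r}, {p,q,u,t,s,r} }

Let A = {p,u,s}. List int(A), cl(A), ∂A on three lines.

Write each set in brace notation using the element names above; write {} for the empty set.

int(A) = {}
cl(A)  = {p,q,u,s}
∂A     = {p,q,u,s}

U open, U⊆A: {}. int(A) = ⋃ = {}
X∖A={q,t,r}, int(X∖A)={t,r}, hence cl(A)={p,q,u,s}
∂A: remove int from cl → {p,q,u,s}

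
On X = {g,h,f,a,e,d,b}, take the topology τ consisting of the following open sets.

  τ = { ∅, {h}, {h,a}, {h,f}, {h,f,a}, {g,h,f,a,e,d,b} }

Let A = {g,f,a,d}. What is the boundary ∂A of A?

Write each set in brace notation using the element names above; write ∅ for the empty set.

{g,f,a,e,d,b}

open subsets of A: ∅; so int(A) = ∅
closure: X∖int(X∖A) = X∖{h} = {g,f,a,e,d,b}
∂A = {g,f,a,e,d,b} minus ∅ = {g,f,a,e,d,b}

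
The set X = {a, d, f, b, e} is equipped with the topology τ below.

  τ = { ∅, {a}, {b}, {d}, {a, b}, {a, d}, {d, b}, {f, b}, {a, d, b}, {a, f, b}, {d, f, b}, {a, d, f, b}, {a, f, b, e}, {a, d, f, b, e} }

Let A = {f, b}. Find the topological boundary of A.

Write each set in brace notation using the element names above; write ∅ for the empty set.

{e}

interior: largest open inside A is {f, b} (from ∅, {b}, {f, b})
cl via duality: int({a, d, e}) = {a, d}, so X∖{a, d} = {f, b, e}
cl∖int = {e}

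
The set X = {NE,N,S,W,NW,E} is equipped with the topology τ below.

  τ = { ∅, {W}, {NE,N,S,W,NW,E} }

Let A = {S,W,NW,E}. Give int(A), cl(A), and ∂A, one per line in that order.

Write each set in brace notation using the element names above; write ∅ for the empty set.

opens ⊆ A: ∅, {W}; union → int = {W}
complement {NE,N}; its interior ∅; cl(A) = X∖∅ = {NE,N,S,W,NW,E}
boundary = {NE,N,S,W,NW,E} ∖ {W} = {NE,N,S,NW,E}

int(A) = {W}
cl(A)  = {NE,N,S,W,NW,E}
∂A     = {NE,N,S,NW,E}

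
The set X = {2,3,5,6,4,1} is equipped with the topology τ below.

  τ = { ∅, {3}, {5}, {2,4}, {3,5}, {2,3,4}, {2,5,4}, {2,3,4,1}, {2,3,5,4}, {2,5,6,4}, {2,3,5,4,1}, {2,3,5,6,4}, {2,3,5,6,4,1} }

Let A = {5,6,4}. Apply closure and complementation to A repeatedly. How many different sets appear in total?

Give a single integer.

complement {2,3,1}; its interior {3}; cl(A) = X∖{3} = {2,5,6,4,1}
With k = closure, c = complement:
  1. A     = {5,6,4}
  2. kA    = {2,5,6,4,1}
  3. cA    = {2,3,1}
  4. ckA   = {3}
  5. kcA   = {2,3,6,4,1}
  6. kckA  = {3,1}
  7. ckcA  = {5}
  8. ckckA = {2,5,6,4}
  9. kckcA = {5,6}
  10. ckckcA = {2,3,4,1}
k, c of each give nothing new

10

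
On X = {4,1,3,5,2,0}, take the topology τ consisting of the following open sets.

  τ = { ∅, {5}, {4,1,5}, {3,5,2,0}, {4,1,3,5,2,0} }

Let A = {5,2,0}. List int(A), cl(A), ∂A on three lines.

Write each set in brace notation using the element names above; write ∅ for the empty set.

int(A) = {5}
cl(A)  = {4,1,3,5,2,0}
∂A     = {4,1,3,2,0}

open subsets of A: ∅, {5}; so int(A) = {5}
closure: X∖int(X∖A) = X∖∅ = {4,1,3,5,2,0}
∂A = {4,1,3,5,2,0} minus {5} = {4,1,3,2,0}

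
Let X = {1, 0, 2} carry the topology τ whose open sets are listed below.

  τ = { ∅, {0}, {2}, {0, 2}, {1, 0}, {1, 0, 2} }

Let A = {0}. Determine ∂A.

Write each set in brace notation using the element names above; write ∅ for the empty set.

open subsets of A: ∅, {0}; so int(A) = {0}
closure: X∖int(X∖A) = X∖{2} = {1, 0}
∂A = {1, 0} minus {0} = {1}

{1}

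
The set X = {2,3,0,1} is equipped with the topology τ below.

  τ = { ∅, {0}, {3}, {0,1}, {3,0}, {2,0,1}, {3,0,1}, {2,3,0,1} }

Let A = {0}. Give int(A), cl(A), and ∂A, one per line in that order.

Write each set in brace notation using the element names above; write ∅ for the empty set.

int(A) = {0}
cl(A)  = {2,0,1}
∂A     = {2,1}

U open, U⊆A: ∅, {0}. int(A) = ⋃ = {0}
X∖A={2,3,1}, int(X∖A)={3}, hence cl(A)={2,0,1}
∂A: remove int from cl → {2,1}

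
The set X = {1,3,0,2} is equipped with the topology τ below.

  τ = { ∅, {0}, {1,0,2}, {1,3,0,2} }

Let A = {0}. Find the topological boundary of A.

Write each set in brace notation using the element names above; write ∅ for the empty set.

{1,3,2}

U open, U⊆A: ∅, {0}. int(A) = ⋃ = {0}
X∖A={1,3,2}, int(X∖A)=∅, hence cl(A)={1,3,0,2}
∂A: remove int from cl → {1,3,2}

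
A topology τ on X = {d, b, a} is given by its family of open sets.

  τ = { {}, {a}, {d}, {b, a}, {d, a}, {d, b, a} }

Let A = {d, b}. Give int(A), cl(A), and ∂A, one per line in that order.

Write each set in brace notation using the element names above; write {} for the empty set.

int(A) = {d}
cl(A)  = {d, b}
∂A     = {b}

U open, U⊆A: {}, {d}. int(A) = ⋃ = {d}
X∖A={a}, int(X∖A)={a}, hence cl(A)={d, b}
∂A: remove int from cl → {b}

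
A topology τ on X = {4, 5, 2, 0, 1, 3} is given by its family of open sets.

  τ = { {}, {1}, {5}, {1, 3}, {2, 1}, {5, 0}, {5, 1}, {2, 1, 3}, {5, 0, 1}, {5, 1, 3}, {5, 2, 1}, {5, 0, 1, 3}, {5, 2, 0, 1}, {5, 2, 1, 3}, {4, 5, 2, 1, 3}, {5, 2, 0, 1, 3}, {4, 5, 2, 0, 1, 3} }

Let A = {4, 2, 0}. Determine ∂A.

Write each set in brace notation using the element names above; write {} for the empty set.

{4, 2, 0}

U open, U⊆A: {}. int(A) = ⋃ = {}
X∖A={5, 1, 3}, int(X∖A)={5, 1, 3}, hence cl(A)={4, 2, 0}
∂A: remove int from cl → {4, 2, 0}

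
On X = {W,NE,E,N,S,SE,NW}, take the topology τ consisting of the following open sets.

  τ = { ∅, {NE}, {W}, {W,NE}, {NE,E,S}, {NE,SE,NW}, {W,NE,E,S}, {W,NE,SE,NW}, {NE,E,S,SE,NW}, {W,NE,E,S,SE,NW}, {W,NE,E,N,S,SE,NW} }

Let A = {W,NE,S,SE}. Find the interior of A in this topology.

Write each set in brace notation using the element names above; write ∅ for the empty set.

U open, U⊆A: ∅, {NE}, {W}, {W,NE}. int(A) = ⋃ = {W,NE}

{W,NE}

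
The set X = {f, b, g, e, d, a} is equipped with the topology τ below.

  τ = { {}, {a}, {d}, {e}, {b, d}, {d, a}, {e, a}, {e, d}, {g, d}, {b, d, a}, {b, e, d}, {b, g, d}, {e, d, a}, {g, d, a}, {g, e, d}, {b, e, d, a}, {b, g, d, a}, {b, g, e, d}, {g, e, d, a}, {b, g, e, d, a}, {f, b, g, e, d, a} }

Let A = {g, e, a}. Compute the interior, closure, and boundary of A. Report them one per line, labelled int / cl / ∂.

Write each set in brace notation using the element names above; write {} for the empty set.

int(A) = {e, a}
cl(A)  = {f, g, e, a}
∂A     = {f, g}

U open, U⊆A: {}, {a}, {e}, {e, a}. int(A) = ⋃ = {e, a}
X∖A={f, b, d}, int(X∖A)={b, d}, hence cl(A)={f, g, e, a}
∂A: remove int from cl → {f, g}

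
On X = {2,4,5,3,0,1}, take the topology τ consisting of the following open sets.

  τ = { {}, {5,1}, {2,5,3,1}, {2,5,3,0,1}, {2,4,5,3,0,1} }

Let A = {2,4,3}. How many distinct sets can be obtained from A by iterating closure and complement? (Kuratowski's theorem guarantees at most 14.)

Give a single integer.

complement {5,0,1}; its interior {5,1}; cl(A) = X∖{5,1} = {2,4,3,0}
With k = closure, c = complement:
  1. A     = {2,4,3}
  2. kA    = {2,4,3,0}
  3. cA    = {5,0,1}
  4. ckA   = {5,1}
  5. kcA   = {2,4,5,3,0,1}
  6. ckcA  = {}
k, c of each give nothing new

6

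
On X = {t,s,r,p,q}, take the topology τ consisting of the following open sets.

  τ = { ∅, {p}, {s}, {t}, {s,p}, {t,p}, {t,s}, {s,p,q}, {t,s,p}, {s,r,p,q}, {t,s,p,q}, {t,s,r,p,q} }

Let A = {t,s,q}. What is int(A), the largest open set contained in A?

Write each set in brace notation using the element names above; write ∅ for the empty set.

{t,s}

opens ⊆ A: ∅, {t}, {s}, {t,s}; union → int = {t,s}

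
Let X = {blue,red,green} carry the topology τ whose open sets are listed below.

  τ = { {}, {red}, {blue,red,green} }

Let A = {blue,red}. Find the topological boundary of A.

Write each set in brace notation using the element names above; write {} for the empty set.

open subsets of A: {}, {red}; so int(A) = {red}
closure: X∖int(X∖A) = X∖{} = {blue,red,green}
∂A = {blue,red,green} minus {red} = {blue,green}

{blue,green}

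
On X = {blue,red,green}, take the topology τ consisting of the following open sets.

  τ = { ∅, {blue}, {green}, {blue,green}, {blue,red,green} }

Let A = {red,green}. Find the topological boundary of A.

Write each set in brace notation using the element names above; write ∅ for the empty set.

U open, U⊆A: ∅, {green}. int(A) = ⋃ = {green}
X∖A={blue}, int(X∖A)={blue}, hence cl(A)={red,green}
∂A: remove int from cl → {red}

{red}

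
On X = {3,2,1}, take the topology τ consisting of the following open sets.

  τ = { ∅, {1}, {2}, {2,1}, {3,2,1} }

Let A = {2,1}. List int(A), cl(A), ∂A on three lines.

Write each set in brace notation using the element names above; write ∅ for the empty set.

int(A) = {2,1}
cl(A)  = {3,2,1}
∂A     = {3}

U open, U⊆A: ∅, {2}, {1}, {2,1}. int(A) = ⋃ = {2,1}
X∖A={3}, int(X∖A)=∅, hence cl(A)={3,2,1}
∂A: remove int from cl → {3}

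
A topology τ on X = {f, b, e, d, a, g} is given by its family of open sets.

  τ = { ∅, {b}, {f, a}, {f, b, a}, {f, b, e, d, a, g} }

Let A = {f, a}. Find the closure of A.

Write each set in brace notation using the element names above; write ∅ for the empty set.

{f, e, d, a, g}

cl via duality: int({b, e, d, g}) = {b}, so X∖{b} = {f, e, d, a, g}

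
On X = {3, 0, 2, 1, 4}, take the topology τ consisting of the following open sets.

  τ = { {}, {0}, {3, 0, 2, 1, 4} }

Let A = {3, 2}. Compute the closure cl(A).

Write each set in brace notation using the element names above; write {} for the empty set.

X∖A={0, 1, 4}, int(X∖A)={0}, hence cl(A)={3, 2, 1, 4}

{3, 2, 1, 4}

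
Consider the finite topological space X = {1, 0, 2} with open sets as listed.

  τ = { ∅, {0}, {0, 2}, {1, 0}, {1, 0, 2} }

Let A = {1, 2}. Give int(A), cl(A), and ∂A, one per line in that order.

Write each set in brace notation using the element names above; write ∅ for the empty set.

open subsets of A: ∅; so int(A) = ∅
closure: X∖int(X∖A) = X∖{0} = {1, 2}
∂A = {1, 2} minus ∅ = {1, 2}

int(A) = ∅
cl(A)  = {1, 2}
∂A     = {1, 2}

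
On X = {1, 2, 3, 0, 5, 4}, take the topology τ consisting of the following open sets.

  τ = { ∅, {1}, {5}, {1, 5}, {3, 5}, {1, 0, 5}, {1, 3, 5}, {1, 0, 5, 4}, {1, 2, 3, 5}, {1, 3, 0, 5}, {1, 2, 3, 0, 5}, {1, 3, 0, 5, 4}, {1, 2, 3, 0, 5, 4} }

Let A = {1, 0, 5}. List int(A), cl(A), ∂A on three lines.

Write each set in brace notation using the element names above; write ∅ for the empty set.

int(A) = {1, 0, 5}
cl(A)  = {1, 2, 3, 0, 5, 4}
∂A     = {2, 3, 4}

open subsets of A: ∅, {5}, {1}, {1, 5}, {1, 0, 5}; so int(A) = {1, 0, 5}
closure: X∖int(X∖A) = X∖∅ = {1, 2, 3, 0, 5, 4}
∂A = {1, 2, 3, 0, 5, 4} minus {1, 0, 5} = {2, 3, 4}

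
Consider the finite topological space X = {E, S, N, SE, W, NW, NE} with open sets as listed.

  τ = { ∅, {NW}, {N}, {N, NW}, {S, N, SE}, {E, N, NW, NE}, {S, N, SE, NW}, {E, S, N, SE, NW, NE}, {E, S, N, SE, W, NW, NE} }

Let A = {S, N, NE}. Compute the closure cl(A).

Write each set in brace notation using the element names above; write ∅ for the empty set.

{E, S, N, SE, W, NE}

cl via duality: int({E, SE, W, NW}) = {NW}, so X∖{NW} = {E, S, N, SE, W, NE}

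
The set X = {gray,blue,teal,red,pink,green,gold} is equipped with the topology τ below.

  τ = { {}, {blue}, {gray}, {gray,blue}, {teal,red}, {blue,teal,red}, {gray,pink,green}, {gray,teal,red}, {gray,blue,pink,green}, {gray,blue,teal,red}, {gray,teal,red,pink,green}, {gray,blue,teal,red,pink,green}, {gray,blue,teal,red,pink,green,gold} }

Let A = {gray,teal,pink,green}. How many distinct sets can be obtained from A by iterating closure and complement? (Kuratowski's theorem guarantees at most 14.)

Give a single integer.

X∖A={blue,red,gold}, int(X∖A)={blue}, hence cl(A)={gray,teal,red,pink,green,gold}
Orbit (k=closure, c=complement):
  1. A     = {gray,teal,pink,green}
  2. kA    = {gray,teal,red,pink,green,gold}
  3. cA    = {blue,red,gold}
  4. ckA   = {blue}
  5. kcA   = {blue,teal,red,gold}
  6. kckA  = {blue,gold}
  7. ckcA  = {gray,pink,green}
  8. ckckA = {gray,teal,red,pink,green}
  9. kckcA = {gray,pink,green,gold}
  10. ckckcA = {blue,teal,red}
(closed under both — stop)

10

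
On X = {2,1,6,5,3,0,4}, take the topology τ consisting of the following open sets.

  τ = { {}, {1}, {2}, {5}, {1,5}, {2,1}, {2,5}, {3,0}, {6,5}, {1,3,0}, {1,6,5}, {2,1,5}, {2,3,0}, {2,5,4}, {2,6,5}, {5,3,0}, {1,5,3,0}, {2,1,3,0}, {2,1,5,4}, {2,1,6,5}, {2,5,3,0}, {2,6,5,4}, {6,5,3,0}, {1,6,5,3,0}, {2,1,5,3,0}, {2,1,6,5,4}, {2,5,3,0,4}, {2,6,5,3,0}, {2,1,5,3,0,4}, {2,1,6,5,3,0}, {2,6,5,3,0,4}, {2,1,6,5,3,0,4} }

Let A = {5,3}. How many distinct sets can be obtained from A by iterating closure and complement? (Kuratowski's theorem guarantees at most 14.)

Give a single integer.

closure: X∖int(X∖A) = X∖{2,1} = {6,5,3,0,4}
Let k=closure and c=complement:
  1. A     = {5,3}
  2. kA    = {6,5,3,0,4}
  3. cA    = {2,1,6,0,4}
  4. ckA   = {2,1}
  5. kcA   = {2,1,6,3,0,4}
  6. kckA  = {2,1,4}
  7. ckcA  = {5}
  8. ckckA = {6,5,3,0}
  9. kckcA = {6,5,4}
  10. ckckcA = {2,1,3,0}
  11. kckckcA = {2,1,3,0,4}
  12. ckckckcA = {6,5}
— saturated at 12

12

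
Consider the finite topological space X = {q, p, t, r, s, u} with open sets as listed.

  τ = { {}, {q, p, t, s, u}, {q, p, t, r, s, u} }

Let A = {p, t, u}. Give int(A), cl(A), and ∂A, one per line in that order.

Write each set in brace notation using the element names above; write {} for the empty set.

int(A) = {}
cl(A)  = {q, p, t, r, s, u}
∂A     = {q, p, t, r, s, u}

interior: largest open inside A is {} (from {})
cl via duality: int({q, r, s}) = {}, so X∖{} = {q, p, t, r, s, u}
cl∖int = {q, p, t, r, s, u}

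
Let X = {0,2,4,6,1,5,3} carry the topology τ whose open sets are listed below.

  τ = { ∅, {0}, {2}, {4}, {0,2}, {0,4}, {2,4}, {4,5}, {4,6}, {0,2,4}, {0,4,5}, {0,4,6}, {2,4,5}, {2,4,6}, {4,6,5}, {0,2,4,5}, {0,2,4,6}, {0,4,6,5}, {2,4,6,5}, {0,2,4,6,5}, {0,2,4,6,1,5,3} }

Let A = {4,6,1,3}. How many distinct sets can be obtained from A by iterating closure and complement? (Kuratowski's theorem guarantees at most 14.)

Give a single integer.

closure: X∖int(X∖A) = X∖{0,2} = {4,6,1,5,3}
Let k=closure and c=complement:
  1. A     = {4,6,1,3}
  2. kA    = {4,6,1,5,3}
  3. cA    = {0,2,5}
  4. ckA   = {0,2}
  5. kcA   = {0,2,1,5,3}
  6. kckA  = {0,2,1,3}
  7. ckcA  = {4,6}
  8. ckckA = {4,6,5}
— saturated at 8

8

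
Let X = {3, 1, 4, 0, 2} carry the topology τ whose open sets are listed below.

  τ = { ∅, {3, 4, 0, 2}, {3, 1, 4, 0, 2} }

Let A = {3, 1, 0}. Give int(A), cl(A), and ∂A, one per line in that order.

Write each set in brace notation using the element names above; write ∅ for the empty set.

open subsets of A: ∅; so int(A) = ∅
closure: X∖int(X∖A) = X∖∅ = {3, 1, 4, 0, 2}
∂A = {3, 1, 4, 0, 2} minus ∅ = {3, 1, 4, 0, 2}

int(A) = ∅
cl(A)  = {3, 1, 4, 0, 2}
∂A     = {3, 1, 4, 0, 2}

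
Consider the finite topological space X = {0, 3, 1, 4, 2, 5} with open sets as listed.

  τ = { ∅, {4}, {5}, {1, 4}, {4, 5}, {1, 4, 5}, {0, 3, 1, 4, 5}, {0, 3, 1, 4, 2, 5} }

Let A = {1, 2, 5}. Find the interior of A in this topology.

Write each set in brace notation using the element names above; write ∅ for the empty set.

{5}

opens ⊆ A: ∅, {5}; union → int = {5}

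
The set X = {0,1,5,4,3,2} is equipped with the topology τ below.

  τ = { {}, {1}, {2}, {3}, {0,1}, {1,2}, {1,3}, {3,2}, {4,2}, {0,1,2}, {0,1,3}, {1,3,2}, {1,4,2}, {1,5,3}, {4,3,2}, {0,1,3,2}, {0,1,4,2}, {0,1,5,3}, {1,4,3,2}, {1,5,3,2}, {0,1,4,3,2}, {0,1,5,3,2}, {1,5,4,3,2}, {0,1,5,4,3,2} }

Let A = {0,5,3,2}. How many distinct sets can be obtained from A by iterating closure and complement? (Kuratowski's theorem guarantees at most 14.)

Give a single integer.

closure: X∖int(X∖A) = X∖{1} = {0,5,4,3,2}
Let k=closure and c=complement:
  1. A     = {0,5,3,2}
  2. kA    = {0,5,4,3,2}
  3. cA    = {1,4}
  4. ckA   = {1}
  5. kcA   = {0,1,5,4}
  6. kckA  = {0,1,5}
  7. ckcA  = {3,2}
  8. ckckA = {4,3,2}
  9. kckcA = {5,4,3,2}
  10. ckckcA = {0,1}
— saturated at 10

10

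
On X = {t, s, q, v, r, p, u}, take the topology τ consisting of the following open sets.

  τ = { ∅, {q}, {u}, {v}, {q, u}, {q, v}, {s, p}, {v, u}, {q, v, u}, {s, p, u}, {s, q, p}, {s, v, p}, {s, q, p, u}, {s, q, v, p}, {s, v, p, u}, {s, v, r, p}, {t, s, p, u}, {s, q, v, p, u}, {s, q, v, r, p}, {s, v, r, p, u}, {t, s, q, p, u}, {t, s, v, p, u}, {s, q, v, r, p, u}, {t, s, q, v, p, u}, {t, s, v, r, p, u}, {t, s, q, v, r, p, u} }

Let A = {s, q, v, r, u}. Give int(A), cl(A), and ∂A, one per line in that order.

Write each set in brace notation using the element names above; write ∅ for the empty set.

int(A) = {q, v, u}
cl(A)  = {t, s, q, v, r, p, u}
∂A     = {t, s, r, p}

interior: largest open inside A is {q, v, u} (from ∅, {v}, {q}, {u}, {v, u}, {q, u}, {q, v}, {q, v, u})
cl via duality: int({t, p}) = ∅, so X∖∅ = {t, s, q, v, r, p, u}
cl∖int = {t, s, r, p}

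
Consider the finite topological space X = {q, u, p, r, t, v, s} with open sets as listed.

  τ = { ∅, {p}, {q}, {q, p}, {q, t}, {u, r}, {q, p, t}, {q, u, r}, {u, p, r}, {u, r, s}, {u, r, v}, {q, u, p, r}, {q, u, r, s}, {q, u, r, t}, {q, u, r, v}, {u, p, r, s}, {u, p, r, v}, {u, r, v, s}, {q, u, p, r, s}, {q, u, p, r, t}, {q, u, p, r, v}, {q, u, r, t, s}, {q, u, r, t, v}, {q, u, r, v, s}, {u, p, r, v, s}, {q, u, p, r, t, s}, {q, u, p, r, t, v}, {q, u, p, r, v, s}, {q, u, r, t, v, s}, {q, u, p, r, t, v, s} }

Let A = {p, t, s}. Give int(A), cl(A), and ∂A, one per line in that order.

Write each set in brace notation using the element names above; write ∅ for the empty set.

open subsets of A: ∅, {p}; so int(A) = {p}
closure: X∖int(X∖A) = X∖{q, u, r, v} = {p, t, s}
∂A = {p, t, s} minus {p} = {t, s}

int(A) = {p}
cl(A)  = {p, t, s}
∂A     = {t, s}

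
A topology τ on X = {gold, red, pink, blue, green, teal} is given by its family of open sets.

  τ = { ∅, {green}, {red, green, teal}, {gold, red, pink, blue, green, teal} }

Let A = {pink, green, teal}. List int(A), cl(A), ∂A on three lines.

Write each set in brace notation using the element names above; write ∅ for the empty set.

interior: largest open inside A is {green} (from ∅, {green})
cl via duality: int({gold, red, blue}) = ∅, so X∖∅ = {gold, red, pink, blue, green, teal}
cl∖int = {gold, red, pink, blue, teal}

int(A) = {green}
cl(A)  = {gold, red, pink, blue, green, teal}
∂A     = {gold, red, pink, blue, teal}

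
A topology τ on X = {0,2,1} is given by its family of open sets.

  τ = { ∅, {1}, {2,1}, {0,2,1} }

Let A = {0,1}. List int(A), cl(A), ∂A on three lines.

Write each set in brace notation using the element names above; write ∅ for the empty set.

U open, U⊆A: ∅, {1}. int(A) = ⋃ = {1}
X∖A={2}, int(X∖A)=∅, hence cl(A)={0,2,1}
∂A: remove int from cl → {0,2}

int(A) = {1}
cl(A)  = {0,2,1}
∂A     = {0,2}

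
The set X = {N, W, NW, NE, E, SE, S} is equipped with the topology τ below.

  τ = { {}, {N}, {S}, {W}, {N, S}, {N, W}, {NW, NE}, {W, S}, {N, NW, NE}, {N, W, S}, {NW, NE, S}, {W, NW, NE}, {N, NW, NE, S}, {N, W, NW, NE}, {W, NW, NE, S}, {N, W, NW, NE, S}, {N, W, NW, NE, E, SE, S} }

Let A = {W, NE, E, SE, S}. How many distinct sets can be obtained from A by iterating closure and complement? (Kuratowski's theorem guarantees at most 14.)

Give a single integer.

10

cl via duality: int({N, NW}) = {N}, so X∖{N} = {W, NW, NE, E, SE, S}
Write k for closure, c for complement:
  1. A     = {W, NE, E, SE, S}
  2. kA    = {W, NW, NE, E, SE, S}
  3. cA    = {N, NW}
  4. ckA   = {N}
  5. kcA   = {N, NW, NE, E, SE}
  6. kckA  = {N, E, SE}
  7. ckcA  = {W, S}
  8. ckckA = {W, NW, NE, S}
  9. kckcA = {W, E, SE, S}
  10. ckckcA = {N, NW, NE}
applying k or c yields no new set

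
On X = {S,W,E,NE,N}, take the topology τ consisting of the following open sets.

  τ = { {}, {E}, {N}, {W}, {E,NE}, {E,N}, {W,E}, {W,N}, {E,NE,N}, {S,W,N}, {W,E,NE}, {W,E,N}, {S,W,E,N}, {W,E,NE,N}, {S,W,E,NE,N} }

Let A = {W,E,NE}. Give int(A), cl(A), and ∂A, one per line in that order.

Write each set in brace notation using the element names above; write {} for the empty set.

int(A) = {W,E,NE}
cl(A)  = {S,W,E,NE}
∂A     = {S}

U open, U⊆A: {}, {E}, {W}, {E,NE}, {W,E}, {W,E,NE}. int(A) = ⋃ = {W,E,NE}
X∖A={S,N}, int(X∖A)={N}, hence cl(A)={S,W,E,NE}
∂A: remove int from cl → {S}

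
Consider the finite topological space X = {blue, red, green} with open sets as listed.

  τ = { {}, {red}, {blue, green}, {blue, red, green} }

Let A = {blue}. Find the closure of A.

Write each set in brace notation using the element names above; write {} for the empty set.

{blue, green}

closure: X∖int(X∖A) = X∖{red} = {blue, green}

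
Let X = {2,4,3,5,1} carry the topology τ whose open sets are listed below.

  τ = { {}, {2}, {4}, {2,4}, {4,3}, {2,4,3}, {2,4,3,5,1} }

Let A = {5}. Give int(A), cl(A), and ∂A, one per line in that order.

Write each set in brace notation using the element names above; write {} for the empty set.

int(A) = {}
cl(A)  = {5,1}
∂A     = {5,1}

open subsets of A: {}; so int(A) = {}
closure: X∖int(X∖A) = X∖{2,4,3} = {5,1}
∂A = {5,1} minus {} = {5,1}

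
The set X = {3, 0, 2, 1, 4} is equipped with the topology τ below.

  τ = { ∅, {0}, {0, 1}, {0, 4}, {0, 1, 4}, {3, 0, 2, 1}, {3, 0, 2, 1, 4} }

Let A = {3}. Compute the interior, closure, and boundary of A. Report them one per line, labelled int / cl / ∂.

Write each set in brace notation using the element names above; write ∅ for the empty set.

int(A) = ∅
cl(A)  = {3, 2}
∂A     = {3, 2}

interior: largest open inside A is ∅ (from ∅)
cl via duality: int({0, 2, 1, 4}) = {0, 1, 4}, so X∖{0, 1, 4} = {3, 2}
cl∖int = {3, 2}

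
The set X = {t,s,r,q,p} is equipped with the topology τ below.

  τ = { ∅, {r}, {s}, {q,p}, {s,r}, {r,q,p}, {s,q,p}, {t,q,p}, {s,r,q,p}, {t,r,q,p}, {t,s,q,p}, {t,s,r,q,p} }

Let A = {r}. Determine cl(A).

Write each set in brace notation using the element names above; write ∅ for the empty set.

cl via duality: int({t,s,q,p}) = {t,s,q,p}, so X∖{t,s,q,p} = {r}

{r}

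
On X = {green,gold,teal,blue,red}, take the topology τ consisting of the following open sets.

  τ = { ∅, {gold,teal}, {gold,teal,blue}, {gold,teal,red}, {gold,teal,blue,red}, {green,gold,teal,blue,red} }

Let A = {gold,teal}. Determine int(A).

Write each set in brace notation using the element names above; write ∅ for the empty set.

{gold,teal}

open subsets of A: ∅, {gold,teal}; so int(A) = {gold,teal}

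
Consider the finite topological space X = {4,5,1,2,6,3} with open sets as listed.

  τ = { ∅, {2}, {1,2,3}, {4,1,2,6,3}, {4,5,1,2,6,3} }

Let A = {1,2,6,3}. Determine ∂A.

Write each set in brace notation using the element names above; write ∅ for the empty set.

opens ⊆ A: ∅, {2}, {1,2,3}; union → int = {1,2,3}
complement {4,5}; its interior ∅; cl(A) = X∖∅ = {4,5,1,2,6,3}
boundary = {4,5,1,2,6,3} ∖ {1,2,3} = {4,5,6}

{4,5,6}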